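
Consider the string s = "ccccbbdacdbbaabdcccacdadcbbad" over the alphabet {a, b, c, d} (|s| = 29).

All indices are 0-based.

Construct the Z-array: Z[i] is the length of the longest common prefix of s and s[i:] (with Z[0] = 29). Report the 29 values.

Z[0]=29
i=1: fresh scan; Z[1]=3 grow→box=[1,4)
i=2: min(r-i=2, Z[1]=3)=2; Z[2]=2
i=3: min(r-i=1, Z[2]=2)=1; Z[3]=1
i=4: fresh scan; Z[4]=0
i=5: fresh scan; Z[5]=0
i=6: fresh scan; Z[6]=0
i=7: fresh scan; Z[7]=0
i=8: fresh scan; Z[8]=1 grow→box=[8,9)
i=9: fresh scan; Z[9]=0
i=10: fresh scan; Z[10]=0
i=11: fresh scan; Z[11]=0
i=12: fresh scan; Z[12]=0
i=13: fresh scan; Z[13]=0
i=14: fresh scan; Z[14]=0
i=15: fresh scan; Z[15]=0
i=16: fresh scan; Z[16]=3 grow→box=[16,19)
i=17: min(r-i=2, Z[1]=3)=2; Z[17]=2
i=18: min(r-i=1, Z[2]=2)=1; Z[18]=1
i=19: fresh scan; Z[19]=0
i=20: fresh scan; Z[20]=1 grow→box=[20,21)
i=21: fresh scan; Z[21]=0
i=22: fresh scan; Z[22]=0
i=23: fresh scan; Z[23]=0
i=24: fresh scan; Z[24]=1 grow→box=[24,25)
i=25: fresh scan; Z[25]=0
i=26: fresh scan; Z[26]=0
i=27: fresh scan; Z[27]=0
i=28: fresh scan; Z[28]=0

[29, 3, 2, 1, 0, 0, 0, 0, 1, 0, 0, 0, 0, 0, 0, 0, 3, 2, 1, 0, 1, 0, 0, 0, 1, 0, 0, 0, 0]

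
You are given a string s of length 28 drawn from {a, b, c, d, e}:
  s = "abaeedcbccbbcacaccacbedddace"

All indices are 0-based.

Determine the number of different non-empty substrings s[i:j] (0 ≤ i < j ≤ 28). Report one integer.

370

sorted suffixes:
  #0 SA[0]=0  'abaeedcbccbbcacaccacbedddace'
  #1 SA[1]=13  'acaccacbedddace'
  #2 SA[2]=18  'acbedddace'
  #3 SA[3]=15  'accacbedddace'
  #4 SA[4]=25  'ace'
  #5 SA[5]=2  'aeedcbccbbcacaccacbedddace'
  #6 SA[6]=1  'baeedcbccbbcacaccacbedddace'
  #7 SA[7]=10  'bbcacaccacbedddace'
  #8 SA[8]=11  'bcacaccacbedddace'
  #9 SA[9]=7  'bccbbcacaccacbedddace'
  #10 SA[10]=20  'bedddace'
  #11 SA[11]=12  'cacaccacbedddace'
  #12 SA[12]=17  'cacbedddace'
  #13 SA[13]=14  'caccacbedddace'
  #14 SA[14]=9  'cbbcacaccacbedddace'
  #15 SA[15]=6  'cbccbbcacaccacbedddace'
  #16 SA[16]=19  'cbedddace'
  #17 SA[17]=16  'ccacbedddace'
  #18 SA[18]=8  'ccbbcacaccacbedddace'
  #19 SA[19]=26  'ce'
  #20 SA[20]=24  'dace'
  #21 SA[21]=5  'dcbccbbcacaccacbedddace'
  #22 SA[22]=23  'ddace'
  #23 SA[23]=22  'dddace'
  #24 SA[24]=27  'e'
  #25 SA[25]=4  'edcbccbbcacaccacbedddace'
  #26 SA[26]=21  'edddace'
  #27 SA[27]=3  'eedcbccbbcacaccacbedddace'

SA = [0, 13, 18, 15, 25, 2, 1, 10, 11, 7, 20, 12, 17, 14, 9, 6, 19, 16, 8, 26, 24, 5, 23, 22, 27, 4, 21, 3]
i: (SA[i-1],SA[i]) lcp shared
  1: (0,13) 1 'a'
  2: (13,18) 2 'ac'
  3: (18,15) 2 'ac'
  4: (15,25) 2 'ac'
  5: (25,2) 1 'a'
  6: (2,1) 0 ''
  7: (1,10) 1 'b'
  8: (10,11) 1 'b'
  9: (11,7) 2 'bc'
  10: (7,20) 1 'b'
  11: (20,12) 0 ''
  12: (12,17) 3 'cac'
  13: (17,14) 3 'cac'
  14: (14,9) 1 'c'
  15: (9,6) 2 'cb'
  16: (6,19) 2 'cb'
  17: (19,16) 1 'c'
  18: (16,8) 2 'cc'
  19: (8,26) 1 'c'
  20: (26,24) 0 ''
  21: (24,5) 1 'd'
  22: (5,23) 1 'd'
  23: (23,22) 2 'dd'
  24: (22,27) 0 ''
  25: (27,4) 1 'e'
  26: (4,21) 2 'ed'
  27: (21,3) 1 'e'

n(n+1)/2 = 28·29/2 = 406
Σ LCP = 0 + 1 + 2 + 2 + 2 + 1 + 0 + 1 + 1 + 2 + 1 + 0 + 3 + 3 + 1 + 2 + 2 + 1 + 2 + 1 + 0 + 1 + 1 + 2 + 0 + 1 + 2 + 1 = 36
distinct = 406 − 36 = 370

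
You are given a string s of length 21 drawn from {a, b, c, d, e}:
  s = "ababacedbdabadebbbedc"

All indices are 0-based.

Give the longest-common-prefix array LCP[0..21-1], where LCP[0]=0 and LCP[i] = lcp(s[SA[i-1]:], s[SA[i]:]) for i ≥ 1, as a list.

rank | idx | suffix
   0 |   0 | ababacedbdabadebbbedc
   1 |   2 | abacedbdabadebbbedc
   2 |  10 | abadebbbedc
   3 |   4 | acedbdabadebbbedc
   4 |  12 | adebbbedc
   5 |   1 | babacedbdabadebbbedc
   6 |   3 | bacedbdabadebbbedc
   7 |  11 | badebbbedc
   8 |  15 | bbbedc
   9 |  16 | bbedc
  10 |   8 | bdabadebbbedc
  11 |  17 | bedc
  12 |  20 | c
  13 |   5 | cedbdabadebbbedc
  14 |   9 | dabadebbbedc
  15 |   7 | dbdabadebbbedc
  16 |  19 | dc
  17 |  13 | debbbedc
  18 |  14 | ebbbedc
  19 |   6 | edbdabadebbbedc
  20 |  18 | edc

SA = [0, 2, 10, 4, 12, 1, 3, 11, 15, 16, 8, 17, 20, 5, 9, 7, 19, 13, 14, 6, 18]
[i] adj suffixes → lcp
  [1] 0/2 → 3 ('aba')
  [2] 2/10 → 3 ('aba')
  [3] 10/4 → 1 ('a')
  [4] 4/12 → 1 ('a')
  [5] 12/1 → 0 ('')
  [6] 1/3 → 2 ('ba')
  [7] 3/11 → 2 ('ba')
  [8] 11/15 → 1 ('b')
  [9] 15/16 → 2 ('bb')
  [10] 16/8 → 1 ('b')
  [11] 8/17 → 1 ('b')
  [12] 17/20 → 0 ('')
  [13] 20/5 → 1 ('c')
  [14] 5/9 → 0 ('')
  [15] 9/7 → 1 ('d')
  [16] 7/19 → 1 ('d')
  [17] 19/13 → 1 ('d')
  [18] 13/14 → 0 ('')
  [19] 14/6 → 1 ('e')
  [20] 6/18 → 2 ('ed')

[0, 3, 3, 1, 1, 0, 2, 2, 1, 2, 1, 1, 0, 1, 0, 1, 1, 1, 0, 1, 2]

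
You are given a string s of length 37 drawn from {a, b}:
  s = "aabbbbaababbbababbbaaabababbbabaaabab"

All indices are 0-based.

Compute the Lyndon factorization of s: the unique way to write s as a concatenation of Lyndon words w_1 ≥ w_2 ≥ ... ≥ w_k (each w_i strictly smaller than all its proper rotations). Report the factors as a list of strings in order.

["aabbbb", "aababbbababbb", "aaabababbbab", "aaabab"]

emit factor 1: 'aabbbb' (i=0, period=6)
emit factor 2: 'aababbbababbb' (i=6, period=13)
emit factor 3: 'aaabababbbab' (i=19, period=12)
emit factor 4: 'aaabab' (i=31, period=6)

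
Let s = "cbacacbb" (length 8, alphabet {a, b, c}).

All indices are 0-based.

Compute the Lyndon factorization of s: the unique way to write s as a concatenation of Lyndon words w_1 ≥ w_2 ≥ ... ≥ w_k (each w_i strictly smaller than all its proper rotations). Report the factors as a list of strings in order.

["c", "b", "acacbb"]

emit factor 1: 'c' (i=0, period=1)
emit factor 2: 'b' (i=1, period=1)
emit factor 3: 'acacbb' (i=2, period=6)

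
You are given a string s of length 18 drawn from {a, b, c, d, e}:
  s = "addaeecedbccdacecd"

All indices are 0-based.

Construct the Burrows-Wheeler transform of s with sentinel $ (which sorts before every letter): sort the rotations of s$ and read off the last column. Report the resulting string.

dd$ddbecaeccdeaceca

rank  rotation             last
    0  $addaeecedbccdacecd  d
    1  acecd$addaeecedbccd  d
    2  addaeecedbccdacecd$  $
    3  aeecedbccdacecd$add  d
    4  bccdacecd$addaeeced  d
    5  ccdacecd$addaeecedb  b
    6  cd$addaeecedbccdace  e
    7  cdacecd$addaeecedbc  c
    8  cecd$addaeecedbccda  a
    9  cedbccdacecd$addaee  e
   10  d$addaeecedbccdacec  c
   11  dacecd$addaeecedbcc  c
   12  daeecedbccdacecd$ad  d
   13  dbccdacecd$addaeece  e
   14  ddaeecedbccdacecd$a  a
   15  ecd$addaeecedbccdac  c
   16  ecedbccdacecd$addae  e
   17  edbccdacecd$addaeec  c
   18  eecedbccdacecd$adda  a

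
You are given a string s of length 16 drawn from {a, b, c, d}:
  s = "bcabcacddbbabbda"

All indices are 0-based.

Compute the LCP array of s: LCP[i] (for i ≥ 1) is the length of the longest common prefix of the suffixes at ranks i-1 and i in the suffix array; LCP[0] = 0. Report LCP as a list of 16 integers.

[0, 1, 2, 1, 0, 1, 2, 1, 3, 1, 0, 2, 1, 0, 1, 1]

rank | idx | suffix
   0 |  15 | a
   1 |  11 | abbda
   2 |   2 | abcacddbbabbda
   3 |   5 | acddbbabbda
   4 |  10 | babbda
   5 |   9 | bbabbda
   6 |  12 | bbda
   7 |   0 | bcabcacddbbabbda
   8 |   3 | bcacddbbabbda
   9 |  13 | bda
  10 |   1 | cabcacddbbabbda
  11 |   4 | cacddbbabbda
  12 |   6 | cddbbabbda
  13 |  14 | da
  14 |   8 | dbbabbda
  15 |   7 | ddbbabbda

SA = [15, 11, 2, 5, 10, 9, 12, 0, 3, 13, 1, 4, 6, 14, 8, 7]
rank  pair      lcp
   1  s[15:],s[11:]  1  'a'
   2  s[11:],s[2:]  2  'ab'
   3  s[2:],s[5:]  1  'a'
   4  s[5:],s[10:]  0  ''
   5  s[10:],s[9:]  1  'b'
   6  s[9:],s[12:]  2  'bb'
   7  s[12:],s[0:]  1  'b'
   8  s[0:],s[3:]  3  'bca'
   9  s[3:],s[13:]  1  'b'
  10  s[13:],s[1:]  0  ''
  11  s[1:],s[4:]  2  'ca'
  12  s[4:],s[6:]  1  'c'
  13  s[6:],s[14:]  0  ''
  14  s[14:],s[8:]  1  'd'
  15  s[8:],s[7:]  1  'd'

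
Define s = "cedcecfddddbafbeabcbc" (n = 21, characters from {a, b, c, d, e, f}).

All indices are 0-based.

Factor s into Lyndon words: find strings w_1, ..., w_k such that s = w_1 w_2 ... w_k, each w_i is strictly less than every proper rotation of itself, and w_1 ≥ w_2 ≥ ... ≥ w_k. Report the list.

emit factor 1: 'ced' (i=0, period=3)
emit factor 2: 'cecfdddd' (i=3, period=8)
emit factor 3: 'b' (i=11, period=1)
emit factor 4: 'afbe' (i=12, period=4)
emit factor 5: 'abcbc' (i=16, period=5)

["ced", "cecfdddd", "b", "afbe", "abcbc"]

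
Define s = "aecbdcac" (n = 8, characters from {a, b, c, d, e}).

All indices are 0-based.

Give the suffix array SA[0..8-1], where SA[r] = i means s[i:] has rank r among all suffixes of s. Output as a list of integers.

sorted suffixes:
  #0 SA[0]=6  'ac'
  #1 SA[1]=0  'aecbdcac'
  #2 SA[2]=3  'bdcac'
  #3 SA[3]=7  'c'
  #4 SA[4]=5  'cac'
  #5 SA[5]=2  'cbdcac'
  #6 SA[6]=4  'dcac'
  #7 SA[7]=1  'ecbdcac'

[6, 0, 3, 7, 5, 2, 4, 1]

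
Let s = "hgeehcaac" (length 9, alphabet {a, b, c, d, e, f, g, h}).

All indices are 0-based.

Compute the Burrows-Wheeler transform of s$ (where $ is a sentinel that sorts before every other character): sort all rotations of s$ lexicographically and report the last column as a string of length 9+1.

ccaahgehe$

rank  rotation    last
    0  $hgeehcaac  c
    1  aac$hgeehc  c
    2  ac$hgeehca  a
    3  c$hgeehcaa  a
    4  caac$hgeeh  h
    5  eehcaac$hg  g
    6  ehcaac$hge  e
    7  geehcaac$h  h
    8  hcaac$hgee  e
    9  hgeehcaac$  $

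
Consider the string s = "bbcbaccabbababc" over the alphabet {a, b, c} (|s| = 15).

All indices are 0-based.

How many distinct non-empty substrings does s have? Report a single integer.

rank→(start, suffix):
  0 → (10, 'ababc')
  1 → (7, 'abbababc')
  2 → (12, 'abc')
  3 → (4, 'accabbababc')
  4 → (9, 'bababc')
  5 → (11, 'babc')
  6 → (3, 'baccabbababc')
  7 → (8, 'bbababc')
  8 → (0, 'bbcbaccabbababc')
  9 → (13, 'bc')
  10 → (1, 'bcbaccabbababc')
  11 → (14, 'c')
  12 → (6, 'cabbababc')
  13 → (2, 'cbaccabbababc')
  14 → (5, 'ccabbababc')

SA = [10, 7, 12, 4, 9, 11, 3, 8, 0, 13, 1, 14, 6, 2, 5]
rank  pair      lcp
   1  s[10:],s[7:]  2  'ab'
   2  s[7:],s[12:]  2  'ab'
   3  s[12:],s[4:]  1  'a'
   4  s[4:],s[9:]  0  ''
   5  s[9:],s[11:]  3  'bab'
   6  s[11:],s[3:]  2  'ba'
   7  s[3:],s[8:]  1  'b'
   8  s[8:],s[0:]  2  'bb'
   9  s[0:],s[13:]  1  'b'
  10  s[13:],s[1:]  2  'bc'
  11  s[1:],s[14:]  0  ''
  12  s[14:],s[6:]  1  'c'
  13  s[6:],s[2:]  1  'c'
  14  s[2:],s[5:]  1  'c'

n(n+1)/2 = 15·16/2 = 120
Σ LCP = 0 + 2 + 2 + 1 + 0 + 3 + 2 + 1 + 2 + 1 + 2 + 0 + 1 + 1 + 1 = 19
distinct = 120 − 19 = 101

101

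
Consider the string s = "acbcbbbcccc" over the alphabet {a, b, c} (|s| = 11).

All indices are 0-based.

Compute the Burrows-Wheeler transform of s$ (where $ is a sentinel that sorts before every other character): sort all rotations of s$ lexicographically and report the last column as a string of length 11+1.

c$cbcbcbaccb

rank  rotation      last
    0  $acbcbbbcccc  c
    1  acbcbbbcccc$  $
    2  bbbcccc$acbc  c
    3  bbcccc$acbcb  b
    4  bcbbbcccc$ac  c
    5  bcccc$acbcbb  b
    6  c$acbcbbbccc  c
    7  cbbbcccc$acb  b
    8  cbcbbbcccc$a  a
    9  cc$acbcbbbcc  c
   10  ccc$acbcbbbc  c
   11  cccc$acbcbbb  b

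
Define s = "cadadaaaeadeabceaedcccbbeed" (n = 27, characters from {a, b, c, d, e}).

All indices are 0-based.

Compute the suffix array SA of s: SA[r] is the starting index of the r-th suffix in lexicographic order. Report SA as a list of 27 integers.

rank→(start, suffix):
  0 → (5, 'aaaeadeabceaedcccbbeed')
  1 → (6, 'aaeadeabceaedcccbbeed')
  2 → (12, 'abceaedcccbbeed')
  3 → (3, 'adaaaeadeabceaedcccbbeed')
  4 → (1, 'adadaaaeadeabceaedcccbbeed')
  5 → (9, 'adeabceaedcccbbeed')
  6 → (7, 'aeadeabceaedcccbbeed')
  7 → (16, 'aedcccbbeed')
  8 → (22, 'bbeed')
  9 → (13, 'bceaedcccbbeed')
  10 → (23, 'beed')
  11 → (0, 'cadadaaaeadeabceaedcccbbeed')
  12 → (21, 'cbbeed')
  13 → (20, 'ccbbeed')
  14 → (19, 'cccbbeed')
  15 → (14, 'ceaedcccbbeed')
  16 → (26, 'd')
  17 → (4, 'daaaeadeabceaedcccbbeed')
  18 → (2, 'dadaaaeadeabceaedcccbbeed')
  19 → (18, 'dcccbbeed')
  20 → (10, 'deabceaedcccbbeed')
  21 → (11, 'eabceaedcccbbeed')
  22 → (8, 'eadeabceaedcccbbeed')
  23 → (15, 'eaedcccbbeed')
  24 → (25, 'ed')
  25 → (17, 'edcccbbeed')
  26 → (24, 'eed')

[5, 6, 12, 3, 1, 9, 7, 16, 22, 13, 23, 0, 21, 20, 19, 14, 26, 4, 2, 18, 10, 11, 8, 15, 25, 17, 24]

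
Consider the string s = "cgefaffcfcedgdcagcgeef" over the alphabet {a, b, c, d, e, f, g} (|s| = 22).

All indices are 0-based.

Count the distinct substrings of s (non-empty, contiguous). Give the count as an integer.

sorted suffixes:
  #0 SA[0]=4  'affcfcedgdcagcgeef'
  #1 SA[1]=15  'agcgeef'
  #2 SA[2]=14  'cagcgeef'
  #3 SA[3]=9  'cedgdcagcgeef'
  #4 SA[4]=7  'cfcedgdcagcgeef'
  #5 SA[5]=17  'cgeef'
  #6 SA[6]=0  'cgefaffcfcedgdcagcgeef'
  #7 SA[7]=13  'dcagcgeef'
  #8 SA[8]=11  'dgdcagcgeef'
  #9 SA[9]=10  'edgdcagcgeef'
  #10 SA[10]=19  'eef'
  #11 SA[11]=20  'ef'
  #12 SA[12]=2  'efaffcfcedgdcagcgeef'
  #13 SA[13]=21  'f'
  #14 SA[14]=3  'faffcfcedgdcagcgeef'
  #15 SA[15]=8  'fcedgdcagcgeef'
  #16 SA[16]=6  'fcfcedgdcagcgeef'
  #17 SA[17]=5  'ffcfcedgdcagcgeef'
  #18 SA[18]=16  'gcgeef'
  #19 SA[19]=12  'gdcagcgeef'
  #20 SA[20]=18  'geef'
  #21 SA[21]=1  'gefaffcfcedgdcagcgeef'

SA = [4, 15, 14, 9, 7, 17, 0, 13, 11, 10, 19, 20, 2, 21, 3, 8, 6, 5, 16, 12, 18, 1]
rank  pair      lcp
   1  s[4:],s[15:]  1  'a'
   2  s[15:],s[14:]  0  ''
   3  s[14:],s[9:]  1  'c'
   4  s[9:],s[7:]  1  'c'
   5  s[7:],s[17:]  1  'c'
   6  s[17:],s[0:]  3  'cge'
   7  s[0:],s[13:]  0  ''
   8  s[13:],s[11:]  1  'd'
   9  s[11:],s[10:]  0  ''
  10  s[10:],s[19:]  1  'e'
  11  s[19:],s[20:]  1  'e'
  12  s[20:],s[2:]  2  'ef'
  13  s[2:],s[21:]  0  ''
  14  s[21:],s[3:]  1  'f'
  15  s[3:],s[8:]  1  'f'
  16  s[8:],s[6:]  2  'fc'
  17  s[6:],s[5:]  1  'f'
  18  s[5:],s[16:]  0  ''
  19  s[16:],s[12:]  1  'g'
  20  s[12:],s[18:]  1  'g'
  21  s[18:],s[1:]  2  'ge'

n(n+1)/2 = 22·23/2 = 253
Σ LCP = 0 + 1 + 0 + 1 + 1 + 1 + 3 + 0 + 1 + 0 + 1 + 1 + 2 + 0 + 1 + 1 + 2 + 1 + 0 + 1 + 1 + 2 = 21
distinct = 253 − 21 = 232

232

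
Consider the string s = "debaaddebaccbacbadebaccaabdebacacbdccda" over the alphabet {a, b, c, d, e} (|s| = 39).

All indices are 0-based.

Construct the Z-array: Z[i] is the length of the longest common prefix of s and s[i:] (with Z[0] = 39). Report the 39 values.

Z[0]=39
i=1: fresh scan; Z[1]=0
i=2: fresh scan; Z[2]=0
i=3: fresh scan; Z[3]=0
i=4: fresh scan; Z[4]=0
i=5: fresh scan; Z[5]=1 grow→box=[5,6)
i=6: fresh scan; Z[6]=4 grow→box=[6,10)
i=7: min(r-i=3, Z[1]=0)=0; Z[7]=0
i=8: min(r-i=2, Z[2]=0)=0; Z[8]=0
i=9: min(r-i=1, Z[3]=0)=0; Z[9]=0
i=10: fresh scan; Z[10]=0
i=11: fresh scan; Z[11]=0
i=12: fresh scan; Z[12]=0
i=13: fresh scan; Z[13]=0
i=14: fresh scan; Z[14]=0
i=15: fresh scan; Z[15]=0
i=16: fresh scan; Z[16]=0
i=17: fresh scan; Z[17]=4 grow→box=[17,21)
i=18: min(r-i=3, Z[1]=0)=0; Z[18]=0
i=19: min(r-i=2, Z[2]=0)=0; Z[19]=0
i=20: min(r-i=1, Z[3]=0)=0; Z[20]=0
i=21: fresh scan; Z[21]=0
i=22: fresh scan; Z[22]=0
i=23: fresh scan; Z[23]=0
i=24: fresh scan; Z[24]=0
i=25: fresh scan; Z[25]=0
i=26: fresh scan; Z[26]=4 grow→box=[26,30)
i=27: min(r-i=3, Z[1]=0)=0; Z[27]=0
i=28: min(r-i=2, Z[2]=0)=0; Z[28]=0
i=29: min(r-i=1, Z[3]=0)=0; Z[29]=0
i=30: fresh scan; Z[30]=0
i=31: fresh scan; Z[31]=0
i=32: fresh scan; Z[32]=0
i=33: fresh scan; Z[33]=0
i=34: fresh scan; Z[34]=1 grow→box=[34,35)
i=35: fresh scan; Z[35]=0
i=36: fresh scan; Z[36]=0
i=37: fresh scan; Z[37]=1 grow→box=[37,38)
i=38: fresh scan; Z[38]=0

[39, 0, 0, 0, 0, 1, 4, 0, 0, 0, 0, 0, 0, 0, 0, 0, 0, 4, 0, 0, 0, 0, 0, 0, 0, 0, 4, 0, 0, 0, 0, 0, 0, 0, 1, 0, 0, 1, 0]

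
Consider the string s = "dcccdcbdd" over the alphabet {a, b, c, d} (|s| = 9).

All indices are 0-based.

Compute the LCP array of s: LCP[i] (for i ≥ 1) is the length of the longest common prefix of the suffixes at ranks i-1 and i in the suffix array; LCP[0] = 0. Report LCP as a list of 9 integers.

sorted suffixes:
  #0 SA[0]=6  'bdd'
  #1 SA[1]=5  'cbdd'
  #2 SA[2]=1  'cccdcbdd'
  #3 SA[3]=2  'ccdcbdd'
  #4 SA[4]=3  'cdcbdd'
  #5 SA[5]=8  'd'
  #6 SA[6]=4  'dcbdd'
  #7 SA[7]=0  'dcccdcbdd'
  #8 SA[8]=7  'dd'

SA = [6, 5, 1, 2, 3, 8, 4, 0, 7]
rank  pair      lcp
   1  s[6:],s[5:]  0  ''
   2  s[5:],s[1:]  1  'c'
   3  s[1:],s[2:]  2  'cc'
   4  s[2:],s[3:]  1  'c'
   5  s[3:],s[8:]  0  ''
   6  s[8:],s[4:]  1  'd'
   7  s[4:],s[0:]  2  'dc'
   8  s[0:],s[7:]  1  'd'

[0, 0, 1, 2, 1, 0, 1, 2, 1]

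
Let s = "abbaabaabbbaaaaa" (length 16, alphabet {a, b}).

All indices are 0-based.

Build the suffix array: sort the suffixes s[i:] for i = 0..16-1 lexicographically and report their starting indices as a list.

[15, 14, 13, 12, 11, 3, 6, 4, 0, 7, 10, 2, 5, 9, 1, 8]

rank→(start, suffix):
  0 → (15, 'a')
  1 → (14, 'aa')
  2 → (13, 'aaa')
  3 → (12, 'aaaa')
  4 → (11, 'aaaaa')
  5 → (3, 'aabaabbbaaaaa')
  6 → (6, 'aabbbaaaaa')
  7 → (4, 'abaabbbaaaaa')
  8 → (0, 'abbaabaabbbaaaaa')
  9 → (7, 'abbbaaaaa')
  10 → (10, 'baaaaa')
  11 → (2, 'baabaabbbaaaaa')
  12 → (5, 'baabbbaaaaa')
  13 → (9, 'bbaaaaa')
  14 → (1, 'bbaabaabbbaaaaa')
  15 → (8, 'bbbaaaaa')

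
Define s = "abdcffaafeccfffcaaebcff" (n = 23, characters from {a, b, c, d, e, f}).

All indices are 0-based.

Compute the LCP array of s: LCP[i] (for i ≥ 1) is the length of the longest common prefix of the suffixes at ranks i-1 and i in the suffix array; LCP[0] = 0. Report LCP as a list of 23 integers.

[0, 2, 1, 1, 1, 0, 1, 0, 1, 1, 3, 3, 0, 0, 1, 0, 1, 1, 1, 1, 2, 2, 2]

rank | idx | suffix
   0 |  16 | aaebcff
   1 |   6 | aafeccfffcaaebcff
   2 |   0 | abdcffaafeccfffcaaebcff
   3 |  17 | aebcff
   4 |   7 | afeccfffcaaebcff
   5 |  19 | bcff
   6 |   1 | bdcffaafeccfffcaaebcff
   7 |  15 | caaebcff
   8 |  10 | ccfffcaaebcff
   9 |  20 | cff
  10 |   3 | cffaafeccfffcaaebcff
  11 |  11 | cfffcaaebcff
  12 |   2 | dcffaafeccfffcaaebcff
  13 |  18 | ebcff
  14 |   9 | eccfffcaaebcff
  15 |  22 | f
  16 |   5 | faafeccfffcaaebcff
  17 |  14 | fcaaebcff
  18 |   8 | feccfffcaaebcff
  19 |  21 | ff
  20 |   4 | ffaafeccfffcaaebcff
  21 |  13 | ffcaaebcff
  22 |  12 | fffcaaebcff

SA = [16, 6, 0, 17, 7, 19, 1, 15, 10, 20, 3, 11, 2, 18, 9, 22, 5, 14, 8, 21, 4, 13, 12]
i: (SA[i-1],SA[i]) lcp shared
  1: (16,6) 2 'aa'
  2: (6,0) 1 'a'
  3: (0,17) 1 'a'
  4: (17,7) 1 'a'
  5: (7,19) 0 ''
  6: (19,1) 1 'b'
  7: (1,15) 0 ''
  8: (15,10) 1 'c'
  9: (10,20) 1 'c'
  10: (20,3) 3 'cff'
  11: (3,11) 3 'cff'
  12: (11,2) 0 ''
  13: (2,18) 0 ''
  14: (18,9) 1 'e'
  15: (9,22) 0 ''
  16: (22,5) 1 'f'
  17: (5,14) 1 'f'
  18: (14,8) 1 'f'
  19: (8,21) 1 'f'
  20: (21,4) 2 'ff'
  21: (4,13) 2 'ff'
  22: (13,12) 2 'ff'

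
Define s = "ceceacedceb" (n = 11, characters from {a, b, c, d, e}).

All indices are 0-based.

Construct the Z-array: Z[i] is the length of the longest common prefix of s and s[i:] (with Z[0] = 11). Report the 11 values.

Z[0]=11
i=1: fresh scan; Z[1]=0
i=2: fresh scan; Z[2]=2 scan→box=[2,4)
i=3: min(r-i=1, Z[1]=0)=0; Z[3]=0
i=4: fresh scan; Z[4]=0
i=5: fresh scan; Z[5]=2 scan→box=[5,7)
i=6: min(r-i=1, Z[1]=0)=0; Z[6]=0
i=7: fresh scan; Z[7]=0
i=8: fresh scan; Z[8]=2 scan→box=[8,10)
i=9: min(r-i=1, Z[1]=0)=0; Z[9]=0
i=10: fresh scan; Z[10]=0

[11, 0, 2, 0, 0, 2, 0, 0, 2, 0, 0]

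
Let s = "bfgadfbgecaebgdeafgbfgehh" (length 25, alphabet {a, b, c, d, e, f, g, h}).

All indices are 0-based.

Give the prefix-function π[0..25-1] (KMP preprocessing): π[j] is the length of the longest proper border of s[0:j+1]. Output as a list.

[0, 0, 0, 0, 0, 0, 1, 0, 0, 0, 0, 0, 1, 0, 0, 0, 0, 0, 0, 1, 2, 3, 0, 0, 0]

π[0] = 0
j=1 s[j]='f': π[1]=0 (border '')
j=2 s[j]='g': π[2]=0 (border '')
j=3 s[j]='a': π[3]=0 (border '')
j=4 s[j]='d': π[4]=0 (border '')
j=5 s[j]='f': π[5]=0 (border '')
j=6 s[j]='b': π[6]=1 (border 'b')
j=7 s[j]='g': k: 1→0; π[7]=0 (border '')
j=8 s[j]='e': π[8]=0 (border '')
j=9 s[j]='c': π[9]=0 (border '')
j=10 s[j]='a': π[10]=0 (border '')
j=11 s[j]='e': π[11]=0 (border '')
j=12 s[j]='b': π[12]=1 (border 'b')
j=13 s[j]='g': k: 1→0; π[13]=0 (border '')
j=14 s[j]='d': π[14]=0 (border '')
j=15 s[j]='e': π[15]=0 (border '')
j=16 s[j]='a': π[16]=0 (border '')
j=17 s[j]='f': π[17]=0 (border '')
j=18 s[j]='g': π[18]=0 (border '')
j=19 s[j]='b': π[19]=1 (border 'b')
j=20 s[j]='f': π[20]=2 (border 'bf')
j=21 s[j]='g': π[21]=3 (border 'bfg')
j=22 s[j]='e': k: 3→0; π[22]=0 (border '')
j=23 s[j]='h': π[23]=0 (border '')
j=24 s[j]='h': π[24]=0 (border '')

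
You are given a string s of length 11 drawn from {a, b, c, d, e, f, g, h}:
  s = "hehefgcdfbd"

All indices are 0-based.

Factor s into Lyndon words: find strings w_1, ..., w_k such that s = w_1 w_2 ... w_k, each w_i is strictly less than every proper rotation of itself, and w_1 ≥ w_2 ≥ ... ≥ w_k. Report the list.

emit factor 1: 'h' (i=0, period=1)
emit factor 2: 'eh' (i=1, period=2)
emit factor 3: 'efg' (i=3, period=3)
emit factor 4: 'cdf' (i=6, period=3)
emit factor 5: 'bd' (i=9, period=2)

["h", "eh", "efg", "cdf", "bd"]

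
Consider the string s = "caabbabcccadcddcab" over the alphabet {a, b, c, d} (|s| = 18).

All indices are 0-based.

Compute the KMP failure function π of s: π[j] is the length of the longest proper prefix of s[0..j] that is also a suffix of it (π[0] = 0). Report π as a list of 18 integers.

[0, 0, 0, 0, 0, 0, 0, 1, 1, 1, 2, 0, 1, 0, 0, 1, 2, 0]

π[0] = 0
j=1 s[j]='a': π[1]=0 (border '')
j=2 s[j]='a': π[2]=0 (border '')
j=3 s[j]='b': π[3]=0 (border '')
j=4 s[j]='b': π[4]=0 (border '')
j=5 s[j]='a': π[5]=0 (border '')
j=6 s[j]='b': π[6]=0 (border '')
j=7 s[j]='c': π[7]=1 (border 'c')
j=8 s[j]='c': k: 1→0; π[8]=1 (border 'c')
j=9 s[j]='c': k: 1→0; π[9]=1 (border 'c')
j=10 s[j]='a': π[10]=2 (border 'ca')
j=11 s[j]='d': k: 2→0; π[11]=0 (border '')
j=12 s[j]='c': π[12]=1 (border 'c')
j=13 s[j]='d': k: 1→0; π[13]=0 (border '')
j=14 s[j]='d': π[14]=0 (border '')
j=15 s[j]='c': π[15]=1 (border 'c')
j=16 s[j]='a': π[16]=2 (border 'ca')
j=17 s[j]='b': k: 2→0; π[17]=0 (border '')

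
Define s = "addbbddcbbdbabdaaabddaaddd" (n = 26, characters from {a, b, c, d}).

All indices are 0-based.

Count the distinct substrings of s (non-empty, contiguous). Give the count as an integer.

310

rank→(start, suffix):
  0 → (15, 'aaabddaaddd')
  1 → (16, 'aabddaaddd')
  2 → (21, 'aaddd')
  3 → (12, 'abdaaabddaaddd')
  4 → (17, 'abddaaddd')
  5 → (0, 'addbbddcbbdbabdaaabddaaddd')
  6 → (22, 'addd')
  7 → (11, 'babdaaabddaaddd')
  8 → (8, 'bbdbabdaaabddaaddd')
  9 → (3, 'bbddcbbdbabdaaabddaaddd')
  10 → (13, 'bdaaabddaaddd')
  11 → (9, 'bdbabdaaabddaaddd')
  12 → (18, 'bddaaddd')
  13 → (4, 'bddcbbdbabdaaabddaaddd')
  14 → (7, 'cbbdbabdaaabddaaddd')
  15 → (25, 'd')
  16 → (14, 'daaabddaaddd')
  17 → (20, 'daaddd')
  18 → (10, 'dbabdaaabddaaddd')
  19 → (2, 'dbbddcbbdbabdaaabddaaddd')
  20 → (6, 'dcbbdbabdaaabddaaddd')
  21 → (24, 'dd')
  22 → (19, 'ddaaddd')
  23 → (1, 'ddbbddcbbdbabdaaabddaaddd')
  24 → (5, 'ddcbbdbabdaaabddaaddd')
  25 → (23, 'ddd')

SA = [15, 16, 21, 12, 17, 0, 22, 11, 8, 3, 13, 9, 18, 4, 7, 25, 14, 20, 10, 2, 6, 24, 19, 1, 5, 23]
i: (SA[i-1],SA[i]) lcp shared
  1: (15,16) 2 'aa'
  2: (16,21) 2 'aa'
  3: (21,12) 1 'a'
  4: (12,17) 3 'abd'
  5: (17,0) 1 'a'
  6: (0,22) 3 'add'
  7: (22,11) 0 ''
  8: (11,8) 1 'b'
  9: (8,3) 3 'bbd'
  10: (3,13) 1 'b'
  11: (13,9) 2 'bd'
  12: (9,18) 2 'bd'
  13: (18,4) 3 'bdd'
  14: (4,7) 0 ''
  15: (7,25) 0 ''
  16: (25,14) 1 'd'
  17: (14,20) 3 'daa'
  18: (20,10) 1 'd'
  19: (10,2) 2 'db'
  20: (2,6) 1 'd'
  21: (6,24) 1 'd'
  22: (24,19) 2 'dd'
  23: (19,1) 2 'dd'
  24: (1,5) 2 'dd'
  25: (5,23) 2 'dd'

n(n+1)/2 = 26·27/2 = 351
Σ LCP = 0 + 2 + 2 + 1 + 3 + 1 + 3 + 0 + 1 + 3 + 1 + 2 + 2 + 3 + 0 + 0 + 1 + 3 + 1 + 2 + 1 + 1 + 2 + 2 + 2 + 2 = 41
distinct = 351 − 41 = 310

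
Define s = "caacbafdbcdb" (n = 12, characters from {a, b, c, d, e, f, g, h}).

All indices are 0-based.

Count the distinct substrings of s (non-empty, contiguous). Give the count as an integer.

70

rank | idx | suffix
   0 |   1 | aacbafdbcdb
   1 |   2 | acbafdbcdb
   2 |   5 | afdbcdb
   3 |  11 | b
   4 |   4 | bafdbcdb
   5 |   8 | bcdb
   6 |   0 | caacbafdbcdb
   7 |   3 | cbafdbcdb
   8 |   9 | cdb
   9 |  10 | db
  10 |   7 | dbcdb
  11 |   6 | fdbcdb

SA = [1, 2, 5, 11, 4, 8, 0, 3, 9, 10, 7, 6]
rank  pair      lcp
   1  s[1:],s[2:]  1  'a'
   2  s[2:],s[5:]  1  'a'
   3  s[5:],s[11:]  0  ''
   4  s[11:],s[4:]  1  'b'
   5  s[4:],s[8:]  1  'b'
   6  s[8:],s[0:]  0  ''
   7  s[0:],s[3:]  1  'c'
   8  s[3:],s[9:]  1  'c'
   9  s[9:],s[10:]  0  ''
  10  s[10:],s[7:]  2  'db'
  11  s[7:],s[6:]  0  ''

n(n+1)/2 = 12·13/2 = 78
Σ LCP = 0 + 1 + 1 + 0 + 1 + 1 + 0 + 1 + 1 + 0 + 2 + 0 = 8
distinct = 78 − 8 = 70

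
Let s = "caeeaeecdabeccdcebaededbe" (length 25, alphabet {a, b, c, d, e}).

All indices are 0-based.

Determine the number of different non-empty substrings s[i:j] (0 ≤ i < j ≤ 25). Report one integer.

297

rank→(start, suffix):
  0 → (9, 'abeccdcebaededbe')
  1 → (18, 'aededbe')
  2 → (1, 'aeeaeecdabeccdcebaededbe')
  3 → (4, 'aeecdabeccdcebaededbe')
  4 → (17, 'baededbe')
  5 → (23, 'be')
  6 → (10, 'beccdcebaededbe')
  7 → (0, 'caeeaeecdabeccdcebaededbe')
  8 → (12, 'ccdcebaededbe')
  9 → (7, 'cdabeccdcebaededbe')
  10 → (13, 'cdcebaededbe')
  11 → (15, 'cebaededbe')
  12 → (8, 'dabeccdcebaededbe')
  13 → (22, 'dbe')
  14 → (14, 'dcebaededbe')
  15 → (20, 'dedbe')
  16 → (24, 'e')
  17 → (3, 'eaeecdabeccdcebaededbe')
  18 → (16, 'ebaededbe')
  19 → (11, 'eccdcebaededbe')
  20 → (6, 'ecdabeccdcebaededbe')
  21 → (21, 'edbe')
  22 → (19, 'ededbe')
  23 → (2, 'eeaeecdabeccdcebaededbe')
  24 → (5, 'eecdabeccdcebaededbe')

SA = [9, 18, 1, 4, 17, 23, 10, 0, 12, 7, 13, 15, 8, 22, 14, 20, 24, 3, 16, 11, 6, 21, 19, 2, 5]
[i] adj suffixes → lcp
  [1] 9/18 → 1 ('a')
  [2] 18/1 → 2 ('ae')
  [3] 1/4 → 3 ('aee')
  [4] 4/17 → 0 ('')
  [5] 17/23 → 1 ('b')
  [6] 23/10 → 2 ('be')
  [7] 10/0 → 0 ('')
  [8] 0/12 → 1 ('c')
  [9] 12/7 → 1 ('c')
  [10] 7/13 → 2 ('cd')
  [11] 13/15 → 1 ('c')
  [12] 15/8 → 0 ('')
  [13] 8/22 → 1 ('d')
  [14] 22/14 → 1 ('d')
  [15] 14/20 → 1 ('d')
  [16] 20/24 → 0 ('')
  [17] 24/3 → 1 ('e')
  [18] 3/16 → 1 ('e')
  [19] 16/11 → 1 ('e')
  [20] 11/6 → 2 ('ec')
  [21] 6/21 → 1 ('e')
  [22] 21/19 → 2 ('ed')
  [23] 19/2 → 1 ('e')
  [24] 2/5 → 2 ('ee')

n(n+1)/2 = 25·26/2 = 325
Σ LCP = 0 + 1 + 2 + 3 + 0 + 1 + 2 + 0 + 1 + 1 + 2 + 1 + 0 + 1 + 1 + 1 + 0 + 1 + 1 + 1 + 2 + 1 + 2 + 1 + 2 = 28
distinct = 325 − 28 = 297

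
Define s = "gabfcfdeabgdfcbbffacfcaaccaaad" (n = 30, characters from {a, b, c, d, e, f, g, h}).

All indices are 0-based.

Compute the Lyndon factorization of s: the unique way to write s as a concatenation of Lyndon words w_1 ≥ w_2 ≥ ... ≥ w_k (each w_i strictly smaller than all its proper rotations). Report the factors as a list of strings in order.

emit factor 1: 'g' (i=0, period=1)
emit factor 2: 'abfcfdeabgdfcbbffacfc' (i=1, period=21)
emit factor 3: 'aacc' (i=22, period=4)
emit factor 4: 'aaad' (i=26, period=4)

["g", "abfcfdeabgdfcbbffacfc", "aacc", "aaad"]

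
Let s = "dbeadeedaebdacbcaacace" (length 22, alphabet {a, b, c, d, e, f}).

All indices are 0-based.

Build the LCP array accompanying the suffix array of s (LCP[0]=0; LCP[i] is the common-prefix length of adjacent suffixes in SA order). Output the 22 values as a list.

rank | idx | suffix
   0 |  16 | aacace
   1 |  17 | acace
   2 |  12 | acbcaacace
   3 |  19 | ace
   4 |   3 | adeedaebdacbcaacace
   5 |   8 | aebdacbcaacace
   6 |  14 | bcaacace
   7 |  10 | bdacbcaacace
   8 |   1 | beadeedaebdacbcaacace
   9 |  15 | caacace
  10 |  18 | cace
  11 |  13 | cbcaacace
  12 |  20 | ce
  13 |  11 | dacbcaacace
  14 |   7 | daebdacbcaacace
  15 |   0 | dbeadeedaebdacbcaacace
  16 |   4 | deedaebdacbcaacace
  17 |  21 | e
  18 |   2 | eadeedaebdacbcaacace
  19 |   9 | ebdacbcaacace
  20 |   6 | edaebdacbcaacace
  21 |   5 | eedaebdacbcaacace

SA = [16, 17, 12, 19, 3, 8, 14, 10, 1, 15, 18, 13, 20, 11, 7, 0, 4, 21, 2, 9, 6, 5]
i: (SA[i-1],SA[i]) lcp shared
  1: (16,17) 1 'a'
  2: (17,12) 2 'ac'
  3: (12,19) 2 'ac'
  4: (19,3) 1 'a'
  5: (3,8) 1 'a'
  6: (8,14) 0 ''
  7: (14,10) 1 'b'
  8: (10,1) 1 'b'
  9: (1,15) 0 ''
  10: (15,18) 2 'ca'
  11: (18,13) 1 'c'
  12: (13,20) 1 'c'
  13: (20,11) 0 ''
  14: (11,7) 2 'da'
  15: (7,0) 1 'd'
  16: (0,4) 1 'd'
  17: (4,21) 0 ''
  18: (21,2) 1 'e'
  19: (2,9) 1 'e'
  20: (9,6) 1 'e'
  21: (6,5) 1 'e'

[0, 1, 2, 2, 1, 1, 0, 1, 1, 0, 2, 1, 1, 0, 2, 1, 1, 0, 1, 1, 1, 1]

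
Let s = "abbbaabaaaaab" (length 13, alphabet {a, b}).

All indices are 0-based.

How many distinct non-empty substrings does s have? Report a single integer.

67

sorted suffixes:
  #0 SA[0]=7  'aaaaab'
  #1 SA[1]=8  'aaaab'
  #2 SA[2]=9  'aaab'
  #3 SA[3]=10  'aab'
  #4 SA[4]=4  'aabaaaaab'
  #5 SA[5]=11  'ab'
  #6 SA[6]=5  'abaaaaab'
  #7 SA[7]=0  'abbbaabaaaaab'
  #8 SA[8]=12  'b'
  #9 SA[9]=6  'baaaaab'
  #10 SA[10]=3  'baabaaaaab'
  #11 SA[11]=2  'bbaabaaaaab'
  #12 SA[12]=1  'bbbaabaaaaab'

SA = [7, 8, 9, 10, 4, 11, 5, 0, 12, 6, 3, 2, 1]
i: (SA[i-1],SA[i]) lcp shared
  1: (7,8) 4 'aaaa'
  2: (8,9) 3 'aaa'
  3: (9,10) 2 'aa'
  4: (10,4) 3 'aab'
  5: (4,11) 1 'a'
  6: (11,5) 2 'ab'
  7: (5,0) 2 'ab'
  8: (0,12) 0 ''
  9: (12,6) 1 'b'
  10: (6,3) 3 'baa'
  11: (3,2) 1 'b'
  12: (2,1) 2 'bb'

n(n+1)/2 = 13·14/2 = 91
Σ LCP = 0 + 4 + 3 + 2 + 3 + 1 + 2 + 2 + 0 + 1 + 3 + 1 + 2 = 24
distinct = 91 − 24 = 67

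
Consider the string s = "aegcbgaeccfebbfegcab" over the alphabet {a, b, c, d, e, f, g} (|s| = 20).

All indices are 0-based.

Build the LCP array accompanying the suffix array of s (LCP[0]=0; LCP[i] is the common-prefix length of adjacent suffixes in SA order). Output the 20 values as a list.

rank→(start, suffix):
  0 → (18, 'ab')
  1 → (6, 'aeccfebbfegcab')
  2 → (0, 'aegcbgaeccfebbfegcab')
  3 → (19, 'b')
  4 → (12, 'bbfegcab')
  5 → (13, 'bfegcab')
  6 → (4, 'bgaeccfebbfegcab')
  7 → (17, 'cab')
  8 → (3, 'cbgaeccfebbfegcab')
  9 → (8, 'ccfebbfegcab')
  10 → (9, 'cfebbfegcab')
  11 → (11, 'ebbfegcab')
  12 → (7, 'eccfebbfegcab')
  13 → (15, 'egcab')
  14 → (1, 'egcbgaeccfebbfegcab')
  15 → (10, 'febbfegcab')
  16 → (14, 'fegcab')
  17 → (5, 'gaeccfebbfegcab')
  18 → (16, 'gcab')
  19 → (2, 'gcbgaeccfebbfegcab')

SA = [18, 6, 0, 19, 12, 13, 4, 17, 3, 8, 9, 11, 7, 15, 1, 10, 14, 5, 16, 2]
i: (SA[i-1],SA[i]) lcp shared
  1: (18,6) 1 'a'
  2: (6,0) 2 'ae'
  3: (0,19) 0 ''
  4: (19,12) 1 'b'
  5: (12,13) 1 'b'
  6: (13,4) 1 'b'
  7: (4,17) 0 ''
  8: (17,3) 1 'c'
  9: (3,8) 1 'c'
  10: (8,9) 1 'c'
  11: (9,11) 0 ''
  12: (11,7) 1 'e'
  13: (7,15) 1 'e'
  14: (15,1) 3 'egc'
  15: (1,10) 0 ''
  16: (10,14) 2 'fe'
  17: (14,5) 0 ''
  18: (5,16) 1 'g'
  19: (16,2) 2 'gc'

[0, 1, 2, 0, 1, 1, 1, 0, 1, 1, 1, 0, 1, 1, 3, 0, 2, 0, 1, 2]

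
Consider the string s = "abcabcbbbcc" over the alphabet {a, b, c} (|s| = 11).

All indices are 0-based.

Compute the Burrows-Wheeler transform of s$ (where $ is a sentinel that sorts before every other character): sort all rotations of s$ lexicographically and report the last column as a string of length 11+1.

rank  rotation      last
    0  $abcabcbbbcc  c
    1  abcabcbbbcc$  $
    2  abcbbbcc$abc  c
    3  bbbcc$abcabc  c
    4  bbcc$abcabcb  b
    5  bcabcbbbcc$a  a
    6  bcbbbcc$abca  a
    7  bcc$abcabcbb  b
    8  c$abcabcbbbc  c
    9  cabcbbbcc$ab  b
   10  cbbbcc$abcab  b
   11  cc$abcabcbbb  b

c$ccbaabcbbb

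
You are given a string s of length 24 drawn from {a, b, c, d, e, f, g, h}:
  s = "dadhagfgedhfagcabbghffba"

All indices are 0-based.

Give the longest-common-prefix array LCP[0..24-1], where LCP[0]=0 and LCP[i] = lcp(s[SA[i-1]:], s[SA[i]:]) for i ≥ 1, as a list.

[0, 1, 1, 1, 2, 0, 1, 1, 0, 0, 1, 2, 0, 0, 1, 1, 1, 0, 1, 1, 1, 0, 1, 2]

rank | idx | suffix
   0 |  23 | a
   1 |  15 | abbghffba
   2 |   1 | adhagfgedhfagcabbghffba
   3 |  12 | agcabbghffba
   4 |   4 | agfgedhfagcabbghffba
   5 |  22 | ba
   6 |  16 | bbghffba
   7 |  17 | bghffba
   8 |  14 | cabbghffba
   9 |   0 | dadhagfgedhfagcabbghffba
  10 |   2 | dhagfgedhfagcabbghffba
  11 |   9 | dhfagcabbghffba
  12 |   8 | edhfagcabbghffba
  13 |  11 | fagcabbghffba
  14 |  21 | fba
  15 |  20 | ffba
  16 |   6 | fgedhfagcabbghffba
  17 |  13 | gcabbghffba
  18 |   7 | gedhfagcabbghffba
  19 |   5 | gfgedhfagcabbghffba
  20 |  18 | ghffba
  21 |   3 | hagfgedhfagcabbghffba
  22 |  10 | hfagcabbghffba
  23 |  19 | hffba

SA = [23, 15, 1, 12, 4, 22, 16, 17, 14, 0, 2, 9, 8, 11, 21, 20, 6, 13, 7, 5, 18, 3, 10, 19]
rank  pair      lcp
   1  s[23:],s[15:]  1  'a'
   2  s[15:],s[1:]  1  'a'
   3  s[1:],s[12:]  1  'a'
   4  s[12:],s[4:]  2  'ag'
   5  s[4:],s[22:]  0  ''
   6  s[22:],s[16:]  1  'b'
   7  s[16:],s[17:]  1  'b'
   8  s[17:],s[14:]  0  ''
   9  s[14:],s[0:]  0  ''
  10  s[0:],s[2:]  1  'd'
  11  s[2:],s[9:]  2  'dh'
  12  s[9:],s[8:]  0  ''
  13  s[8:],s[11:]  0  ''
  14  s[11:],s[21:]  1  'f'
  15  s[21:],s[20:]  1  'f'
  16  s[20:],s[6:]  1  'f'
  17  s[6:],s[13:]  0  ''
  18  s[13:],s[7:]  1  'g'
  19  s[7:],s[5:]  1  'g'
  20  s[5:],s[18:]  1  'g'
  21  s[18:],s[3:]  0  ''
  22  s[3:],s[10:]  1  'h'
  23  s[10:],s[19:]  2  'hf'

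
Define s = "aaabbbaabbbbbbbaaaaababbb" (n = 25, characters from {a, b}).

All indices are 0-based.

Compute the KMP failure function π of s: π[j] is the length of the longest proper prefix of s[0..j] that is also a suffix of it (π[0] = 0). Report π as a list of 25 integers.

π[0] = 0
j=1 s[j]='a': π[1]=1 (border 'a')
j=2 s[j]='a': π[2]=2 (border 'aa')
j=3 s[j]='b': k: 2→1→0; π[3]=0 (border '')
j=4 s[j]='b': π[4]=0 (border '')
j=5 s[j]='b': π[5]=0 (border '')
j=6 s[j]='a': π[6]=1 (border 'a')
j=7 s[j]='a': π[7]=2 (border 'aa')
j=8 s[j]='b': k: 2→1→0; π[8]=0 (border '')
j=9 s[j]='b': π[9]=0 (border '')
j=10 s[j]='b': π[10]=0 (border '')
j=11 s[j]='b': π[11]=0 (border '')
j=12 s[j]='b': π[12]=0 (border '')
j=13 s[j]='b': π[13]=0 (border '')
j=14 s[j]='b': π[14]=0 (border '')
j=15 s[j]='a': π[15]=1 (border 'a')
j=16 s[j]='a': π[16]=2 (border 'aa')
j=17 s[j]='a': π[17]=3 (border 'aaa')
j=18 s[j]='a': k: 3→2; π[18]=3 (border 'aaa')
j=19 s[j]='a': k: 3→2; π[19]=3 (border 'aaa')
j=20 s[j]='b': π[20]=4 (border 'aaab')
j=21 s[j]='a': k: 4→0; π[21]=1 (border 'a')
j=22 s[j]='b': k: 1→0; π[22]=0 (border '')
j=23 s[j]='b': π[23]=0 (border '')
j=24 s[j]='b': π[24]=0 (border '')

[0, 1, 2, 0, 0, 0, 1, 2, 0, 0, 0, 0, 0, 0, 0, 1, 2, 3, 3, 3, 4, 1, 0, 0, 0]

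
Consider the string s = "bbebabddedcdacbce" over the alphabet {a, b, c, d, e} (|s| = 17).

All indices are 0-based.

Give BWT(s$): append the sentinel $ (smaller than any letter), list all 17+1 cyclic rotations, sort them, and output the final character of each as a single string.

ebde$cabadbcebdcbd

rank  rotation            last
    0  $bbebabddedcdacbce  e
    1  abddedcdacbce$bbeb  b
    2  acbce$bbebabddedcd  d
    3  babddedcdacbce$bbe  e
    4  bbebabddedcdacbce$  $
    5  bce$bbebabddedcdac  c
    6  bddedcdacbce$bbeba  a
    7  bebabddedcdacbce$b  b
    8  cbce$bbebabddedcda  a
    9  cdacbce$bbebabdded  d
   10  ce$bbebabddedcdacb  b
   11  dacbce$bbebabddedc  c
   12  dcdacbce$bbebabdde  e
   13  ddedcdacbce$bbebab  b
   14  dedcdacbce$bbebabd  d
   15  e$bbebabddedcdacbc  c
   16  ebabddedcdacbce$bb  b
   17  edcdacbce$bbebabdd  d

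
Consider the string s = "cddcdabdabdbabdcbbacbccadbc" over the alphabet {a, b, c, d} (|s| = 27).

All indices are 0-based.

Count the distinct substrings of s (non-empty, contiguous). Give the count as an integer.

340

rank→(start, suffix):
  0 → (5, 'abdabdbabdcbbacbccadbc')
  1 → (8, 'abdbabdcbbacbccadbc')
  2 → (12, 'abdcbbacbccadbc')
  3 → (18, 'acbccadbc')
  4 → (23, 'adbc')
  5 → (11, 'babdcbbacbccadbc')
  6 → (17, 'bacbccadbc')
  7 → (16, 'bbacbccadbc')
  8 → (25, 'bc')
  9 → (20, 'bccadbc')
  10 → (6, 'bdabdbabdcbbacbccadbc')
  11 → (9, 'bdbabdcbbacbccadbc')
  12 → (13, 'bdcbbacbccadbc')
  13 → (26, 'c')
  14 → (22, 'cadbc')
  15 → (15, 'cbbacbccadbc')
  16 → (19, 'cbccadbc')
  17 → (21, 'ccadbc')
  18 → (3, 'cdabdabdbabdcbbacbccadbc')
  19 → (0, 'cddcdabdabdbabdcbbacbccadbc')
  20 → (4, 'dabdabdbabdcbbacbccadbc')
  21 → (7, 'dabdbabdcbbacbccadbc')
  22 → (10, 'dbabdcbbacbccadbc')
  23 → (24, 'dbc')
  24 → (14, 'dcbbacbccadbc')
  25 → (2, 'dcdabdabdbabdcbbacbccadbc')
  26 → (1, 'ddcdabdabdbabdcbbacbccadbc')

SA = [5, 8, 12, 18, 23, 11, 17, 16, 25, 20, 6, 9, 13, 26, 22, 15, 19, 21, 3, 0, 4, 7, 10, 24, 14, 2, 1]
[i] adj suffixes → lcp
  [1] 5/8 → 3 ('abd')
  [2] 8/12 → 3 ('abd')
  [3] 12/18 → 1 ('a')
  [4] 18/23 → 1 ('a')
  [5] 23/11 → 0 ('')
  [6] 11/17 → 2 ('ba')
  [7] 17/16 → 1 ('b')
  [8] 16/25 → 1 ('b')
  [9] 25/20 → 2 ('bc')
  [10] 20/6 → 1 ('b')
  [11] 6/9 → 2 ('bd')
  [12] 9/13 → 2 ('bd')
  [13] 13/26 → 0 ('')
  [14] 26/22 → 1 ('c')
  [15] 22/15 → 1 ('c')
  [16] 15/19 → 2 ('cb')
  [17] 19/21 → 1 ('c')
  [18] 21/3 → 1 ('c')
  [19] 3/0 → 2 ('cd')
  [20] 0/4 → 0 ('')
  [21] 4/7 → 4 ('dabd')
  [22] 7/10 → 1 ('d')
  [23] 10/24 → 2 ('db')
  [24] 24/14 → 1 ('d')
  [25] 14/2 → 2 ('dc')
  [26] 2/1 → 1 ('d')

n(n+1)/2 = 27·28/2 = 378
Σ LCP = 0 + 3 + 3 + 1 + 1 + 0 + 2 + 1 + 1 + 2 + 1 + 2 + 2 + 0 + 1 + 1 + 2 + 1 + 1 + 2 + 0 + 4 + 1 + 2 + 1 + 2 + 1 = 38
distinct = 378 − 38 = 340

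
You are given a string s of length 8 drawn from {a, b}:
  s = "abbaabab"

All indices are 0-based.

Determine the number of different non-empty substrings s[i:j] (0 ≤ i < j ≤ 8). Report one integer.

rank | idx | suffix
   0 |   3 | aabab
   1 |   6 | ab
   2 |   4 | abab
   3 |   0 | abbaabab
   4 |   7 | b
   5 |   2 | baabab
   6 |   5 | bab
   7 |   1 | bbaabab

SA = [3, 6, 4, 0, 7, 2, 5, 1]
[i] adj suffixes → lcp
  [1] 3/6 → 1 ('a')
  [2] 6/4 → 2 ('ab')
  [3] 4/0 → 2 ('ab')
  [4] 0/7 → 0 ('')
  [5] 7/2 → 1 ('b')
  [6] 2/5 → 2 ('ba')
  [7] 5/1 → 1 ('b')

n(n+1)/2 = 8·9/2 = 36
Σ LCP = 0 + 1 + 2 + 2 + 0 + 1 + 2 + 1 = 9
distinct = 36 − 9 = 27

27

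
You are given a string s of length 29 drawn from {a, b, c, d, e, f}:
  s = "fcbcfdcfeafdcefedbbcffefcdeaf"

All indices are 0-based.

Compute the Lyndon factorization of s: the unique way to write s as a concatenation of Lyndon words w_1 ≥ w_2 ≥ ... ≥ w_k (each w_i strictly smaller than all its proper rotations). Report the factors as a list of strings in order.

emit factor 1: 'f' (i=0, period=1)
emit factor 2: 'c' (i=1, period=1)
emit factor 3: 'bcfdcfe' (i=2, period=7)
emit factor 4: 'afdcefedbbcffefcde' (i=9, period=18)
emit factor 5: 'af' (i=27, period=2)

["f", "c", "bcfdcfe", "afdcefedbbcffefcde", "af"]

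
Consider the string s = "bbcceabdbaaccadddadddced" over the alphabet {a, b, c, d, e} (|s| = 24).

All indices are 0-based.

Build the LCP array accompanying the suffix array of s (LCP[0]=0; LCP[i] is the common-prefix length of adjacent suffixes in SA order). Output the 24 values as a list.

rank→(start, suffix):
  0 → (9, 'aaccadddadddced')
  1 → (5, 'abdbaaccadddadddced')
  2 → (10, 'accadddadddced')
  3 → (13, 'adddadddced')
  4 → (17, 'adddced')
  5 → (8, 'baaccadddadddced')
  6 → (0, 'bbcceabdbaaccadddadddced')
  7 → (1, 'bcceabdbaaccadddadddced')
  8 → (6, 'bdbaaccadddadddced')
  9 → (12, 'cadddadddced')
  10 → (11, 'ccadddadddced')
  11 → (2, 'cceabdbaaccadddadddced')
  12 → (3, 'ceabdbaaccadddadddced')
  13 → (21, 'ced')
  14 → (23, 'd')
  15 → (16, 'dadddced')
  16 → (7, 'dbaaccadddadddced')
  17 → (20, 'dced')
  18 → (15, 'ddadddced')
  19 → (19, 'ddced')
  20 → (14, 'dddadddced')
  21 → (18, 'dddced')
  22 → (4, 'eabdbaaccadddadddced')
  23 → (22, 'ed')

SA = [9, 5, 10, 13, 17, 8, 0, 1, 6, 12, 11, 2, 3, 21, 23, 16, 7, 20, 15, 19, 14, 18, 4, 22]
[i] adj suffixes → lcp
  [1] 9/5 → 1 ('a')
  [2] 5/10 → 1 ('a')
  [3] 10/13 → 1 ('a')
  [4] 13/17 → 4 ('addd')
  [5] 17/8 → 0 ('')
  [6] 8/0 → 1 ('b')
  [7] 0/1 → 1 ('b')
  [8] 1/6 → 1 ('b')
  [9] 6/12 → 0 ('')
  [10] 12/11 → 1 ('c')
  [11] 11/2 → 2 ('cc')
  [12] 2/3 → 1 ('c')
  [13] 3/21 → 2 ('ce')
  [14] 21/23 → 0 ('')
  [15] 23/16 → 1 ('d')
  [16] 16/7 → 1 ('d')
  [17] 7/20 → 1 ('d')
  [18] 20/15 → 1 ('d')
  [19] 15/19 → 2 ('dd')
  [20] 19/14 → 2 ('dd')
  [21] 14/18 → 3 ('ddd')
  [22] 18/4 → 0 ('')
  [23] 4/22 → 1 ('e')

[0, 1, 1, 1, 4, 0, 1, 1, 1, 0, 1, 2, 1, 2, 0, 1, 1, 1, 1, 2, 2, 3, 0, 1]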